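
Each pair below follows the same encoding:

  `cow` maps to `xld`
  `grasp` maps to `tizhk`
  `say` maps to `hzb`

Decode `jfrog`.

quilt

Letters are reflected about the middle of the alphabet (position → 25−position): Atbash.
Undoing it on jfrog: j↔q, f↔u, r↔i, o↔l, g↔t.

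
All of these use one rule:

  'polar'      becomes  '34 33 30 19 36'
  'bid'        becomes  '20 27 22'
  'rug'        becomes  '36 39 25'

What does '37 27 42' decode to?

six

p is letter #16 and maps to 34: an offset of 18. Each letter is replaced by its alphabet position (a=1..z=26) + 18.
Undoing it on 37 27 42: 37→(37−18)÷1=19=s, 27→(27−18)÷1=9=i, 42→(42−18)÷1=24=x.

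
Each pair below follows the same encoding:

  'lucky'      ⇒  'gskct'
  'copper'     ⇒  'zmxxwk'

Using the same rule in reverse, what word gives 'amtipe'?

Two steps: reverse the string, then apply a Caesar shift of +8.
Reversing it on amtipe: shift back: a−8=s, m−8=e, t−8=l, i−8=a, p−8=h, e−8=w → selahw; then reverse → whales.

whales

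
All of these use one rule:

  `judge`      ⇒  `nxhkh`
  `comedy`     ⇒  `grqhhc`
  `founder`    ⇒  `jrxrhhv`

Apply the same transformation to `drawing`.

hvdalrk

The shift depends on letter class: consonant j→n is +4, but vowel u→x is +3. The rule splits by letter class: vowels +3, consonants +4.
For drawing: d(cons)+4=h, r(cons)+4=v, a(vowel)+3=d, w(cons)+4=a, i(vowel)+3=l, n(cons)+4=r, g(cons)+4=k.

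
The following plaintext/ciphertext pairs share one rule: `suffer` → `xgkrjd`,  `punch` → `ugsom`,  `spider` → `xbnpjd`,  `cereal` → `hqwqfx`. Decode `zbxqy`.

It's a Vigenère-style cipher with numeric key [5,12]: position i shifts by key[i mod 2].
Decoding zbxqy: z−5=u, b−12=p, x−5=s, q−12=e, y−5=t.

upset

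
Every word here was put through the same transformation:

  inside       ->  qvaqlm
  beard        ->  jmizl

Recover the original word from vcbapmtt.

nutshell

Compare letters: i→q is +8, n→v is +8, s→a is +8 — a constant shift. This is a Caesar cipher with shift 8.
Reversing it on vcbapmtt: v−8=n, c−8=u, b−8=t, a−8=s, p−8=h, m−8=e, t−8=l, t−8=l.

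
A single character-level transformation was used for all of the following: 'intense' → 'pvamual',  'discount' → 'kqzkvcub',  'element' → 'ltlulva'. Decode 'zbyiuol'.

strange

Shifts by position in intense: pos 0: i→p (+7), pos 1: n→v (+8), pos 2: t→a (+7), pos 3: e→m (+8) — repeating every 2. It's a Vigenère-style cipher with numeric key [7,8]: position i shifts by key[i mod 2].
Decoding zbyiuol: z−7=s, b−8=t, y−7=r, i−8=a, u−7=n, o−8=g, l−7=e.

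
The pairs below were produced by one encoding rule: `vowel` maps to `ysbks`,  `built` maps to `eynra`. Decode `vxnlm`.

In vowel: v→y is +3, o→s is +4, w→b is +5, e→k is +6 — the shift increases by 1 each position. Each letter shifts forward by (position + 3), i.e. 3, 4, 5, … — the shift grows by one for each successive letter.
Decoding vxnlm: v−3=s, x−4=t, n−5=i, l−6=f, m−7=f.

stiff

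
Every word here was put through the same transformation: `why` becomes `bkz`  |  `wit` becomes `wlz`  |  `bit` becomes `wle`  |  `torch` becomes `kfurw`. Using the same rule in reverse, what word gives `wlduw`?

trait

Read the word backwards and shift each letter +3.
Undoing it on wlduw: shift back: w−3=t, l−3=i, d−3=a, u−3=r, w−3=t → tiart; then reverse → trait.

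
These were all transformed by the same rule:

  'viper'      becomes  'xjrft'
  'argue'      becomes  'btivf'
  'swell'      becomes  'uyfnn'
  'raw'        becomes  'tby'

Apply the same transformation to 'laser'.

nbuft

The shift depends on letter class: consonant v→x is +2, but vowel i→j is +1. The rule splits by letter class: vowels +1, consonants +2.
Applying it to laser: l(cons)+2=n, a(vowel)+1=b, s(cons)+2=u, e(vowel)+1=f, r(cons)+2=t.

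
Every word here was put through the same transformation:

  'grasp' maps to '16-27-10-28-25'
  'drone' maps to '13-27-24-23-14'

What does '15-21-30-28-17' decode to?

g is letter #7 and maps to 16: an offset of 9. Each letter is replaced by its alphabet position (a=1..z=26) + 9.
Undoing it on 15-21-30-28-17: 15→(15−9)÷1=6=f, 21→(21−9)÷1=12=l, 30→(30−9)÷1=21=u, 28→(28−9)÷1=19=s, 17→(17−9)÷1=8=h.

flush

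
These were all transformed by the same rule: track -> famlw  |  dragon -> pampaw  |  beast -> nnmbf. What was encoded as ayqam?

Shifts by position in track: pos 0: t→f (+12), pos 1: r→a (+9), pos 2: a→m (+12), pos 3: c→l (+9) — repeating every 2. It's a Vigenère-style cipher with numeric key [12,9]: position i shifts by key[i mod 2].
Decoding ayqam: a−12=o, y−9=p, q−12=e, a−9=r, m−12=a.

opera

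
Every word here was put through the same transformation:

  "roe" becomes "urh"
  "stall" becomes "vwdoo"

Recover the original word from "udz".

raw

Each letter is shifted forward by 3 in the alphabet (a Caesar shift of +3).
Decoding udz: u−3=r, d−3=a, z−3=w.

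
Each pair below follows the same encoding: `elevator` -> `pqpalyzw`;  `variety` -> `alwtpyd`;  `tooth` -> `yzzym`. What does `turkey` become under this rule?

The rule splits by letter class: vowels +11, consonants +5.
On turkey: t(cons)+5=y, u(vowel)+11=f, r(cons)+5=w, k(cons)+5=p, e(vowel)+11=p, y(cons)+5=d.

yfwppd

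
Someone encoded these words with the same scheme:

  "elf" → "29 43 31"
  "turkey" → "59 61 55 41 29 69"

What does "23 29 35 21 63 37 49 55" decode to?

behavior

e(#5)→29 and l(#12)→43: differences scale by 2, so n = 2·pos + 19. The formula is n = 2×(alphabet index, a=1) + 19.
Undoing it on 23 29 35 21 63 37 49 55: 23→(23−19)÷2=2=b, 29→(29−19)÷2=5=e, 35→(35−19)÷2=8=h, 21→(21−19)÷2=1=a, 63→(63−19)÷2=22=v, 37→(37−19)÷2=9=i, 49→(49−19)÷2=15=o, 55→(55−19)÷2=18=r.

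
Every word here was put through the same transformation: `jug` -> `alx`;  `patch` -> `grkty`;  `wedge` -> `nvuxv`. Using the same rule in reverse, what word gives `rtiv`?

acre

Compare letters: j→a is +17, u→l is +17, g→x is +17 — a constant shift. It's a constant shift of +17 (ROT17).
Reversing it on rtiv: r−17=a, t−17=c, i−17=r, v−17=e.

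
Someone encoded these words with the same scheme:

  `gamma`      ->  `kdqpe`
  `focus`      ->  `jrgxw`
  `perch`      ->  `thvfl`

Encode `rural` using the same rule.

vxvdp

Shifts by position in gamma: pos 0: g→k (+4), pos 1: a→d (+3), pos 2: m→q (+4), pos 3: m→p (+3) — repeating every 2. The shifts repeat in a cycle of length 2: positions 0,1,… shift by +4, +3, then the pattern repeats.
Applying it to rural: r+4=v, u+3=x, r+4=v, a+3=d, l+4=p.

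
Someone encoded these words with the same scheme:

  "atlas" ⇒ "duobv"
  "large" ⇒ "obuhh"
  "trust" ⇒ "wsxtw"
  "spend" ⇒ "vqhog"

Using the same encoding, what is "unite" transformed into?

xoluh

Shifts by position in atlas: pos 0: a→d (+3), pos 1: t→u (+1), pos 2: l→o (+3), pos 3: a→b (+1) — repeating every 2. It's a Vigenère-style cipher with numeric key [3,1]: position i shifts by key[i mod 2].
For unite: u+3=x, n+1=o, i+3=l, t+1=u, e+3=h.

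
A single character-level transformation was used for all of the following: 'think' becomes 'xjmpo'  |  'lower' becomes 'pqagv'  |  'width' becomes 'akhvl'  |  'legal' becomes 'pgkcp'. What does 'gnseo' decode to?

Shifts by position in think: pos 0: t→x (+4), pos 1: h→j (+2), pos 2: i→m (+4), pos 3: n→p (+2) — repeating every 2. The shifts repeat in a cycle of length 2: positions 0,1,… shift by +4, +2, then the pattern repeats.
Decoding gnseo: g−4=c, n−2=l, s−4=o, e−2=c, o−4=k.

clock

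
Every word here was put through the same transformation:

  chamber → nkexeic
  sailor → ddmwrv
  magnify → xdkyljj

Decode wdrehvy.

Shifts by position in chamber: pos 0: c→n (+11), pos 1: h→k (+3), pos 2: a→e (+4), pos 3: m→x (+11), pos 4: b→e (+3), pos 5: e→i (+4) — repeating every 3. The shifts repeat in a cycle of length 3: positions 0,1,… shift by +11, +3, +4, then the pattern repeats.
Decoding wdrehvy: w−11=l, d−3=a, r−4=n, e−11=t, h−3=e, v−4=r, y−11=n.

lantern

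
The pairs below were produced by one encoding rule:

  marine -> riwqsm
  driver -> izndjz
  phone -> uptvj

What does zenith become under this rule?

emsqyp

Shifts by position in marine: pos 0: m→r (+5), pos 1: a→i (+8), pos 2: r→w (+5), pos 3: i→q (+8) — repeating every 2. It's a Vigenère-style cipher with numeric key [5,8]: position i shifts by key[i mod 2].
Applying it to zenith: z+5=e, e+8=m, n+5=s, i+8=q, t+5=y, h+8=p.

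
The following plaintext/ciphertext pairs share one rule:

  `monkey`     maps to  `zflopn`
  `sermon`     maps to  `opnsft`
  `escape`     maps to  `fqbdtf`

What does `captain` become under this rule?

The output letters match the input read backwards, each shifted +1: monkey reversed is yeknom. Read the word backwards and shift each letter +1.
Applying it to captain: reverse → niatpac; then shift: n+1=o, i+1=j, a+1=b, t+1=u, p+1=q, a+1=b, c+1=d.

ojbuqbd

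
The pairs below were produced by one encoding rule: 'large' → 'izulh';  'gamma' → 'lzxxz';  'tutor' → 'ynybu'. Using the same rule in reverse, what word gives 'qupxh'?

prime

Each letter's alphabet position (a=0..z=25) is mapped through 15·x+25 mod 26 — an affine cipher.
Undoing it on qupxh: q(16)→7·(16−25)≡15=p; u(20)→7·(20−25)≡17=r; p(15)→7·(15−25)≡8=i; x(23)→7·(23−25)≡12=m; h(7)→7·(7−25)≡4=e (all mod 26).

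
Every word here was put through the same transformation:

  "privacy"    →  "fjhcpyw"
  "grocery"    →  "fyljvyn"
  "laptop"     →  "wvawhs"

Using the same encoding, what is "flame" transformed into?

lthsm

The output letters match the input read backwards, each shifted +7: privacy reversed is ycavirp. The word is reversed, then every letter is shifted forward by 7.
Applying it to flame: reverse → emalf; then shift: e+7=l, m+7=t, a+7=h, l+7=s, f+7=m.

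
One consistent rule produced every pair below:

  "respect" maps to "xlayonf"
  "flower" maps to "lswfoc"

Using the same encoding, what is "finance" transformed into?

In respect: r→x is +6, e→l is +7, s→a is +8, p→y is +9 — the shift increases by 1 each position. Each letter shifts forward by (position + 6), i.e. 6, 7, 8, … — the shift grows by one for each successive letter.
On finance: f+6=l, i+7=p, n+8=v, a+9=j, n+10=x, c+11=n, e+12=q.

lpvjxnq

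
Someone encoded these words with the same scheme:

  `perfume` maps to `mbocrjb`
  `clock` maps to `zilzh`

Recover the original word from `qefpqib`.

Compare letters: p→m is +23, e→b is +23, r→o is +23 — a constant shift. Every letter moves 23 places later in the alphabet, wrapping around z→a.
Decoding qefpqib: q−23=t, e−23=h, f−23=i, p−23=s, q−23=t, i−23=l, b−23=e.

thistle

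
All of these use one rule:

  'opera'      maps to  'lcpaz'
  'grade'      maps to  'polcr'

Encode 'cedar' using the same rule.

Two steps: reverse the string, then apply a Caesar shift of +11.
Applying it to cedar: reverse → radec; then shift: r+11=c, a+11=l, d+11=o, e+11=p, c+11=n.

clopn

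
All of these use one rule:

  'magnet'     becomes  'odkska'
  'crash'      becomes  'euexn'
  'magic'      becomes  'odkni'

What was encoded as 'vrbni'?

toxic

The shift increases by 1 at each position, starting from +2: 2, 3, 4, ….
Reversing it on vrbni: v−2=t, r−3=o, b−4=x, n−5=i, i−6=c.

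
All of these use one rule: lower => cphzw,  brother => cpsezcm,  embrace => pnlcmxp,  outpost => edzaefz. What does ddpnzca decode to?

process

The output letters match the input read backwards, each shifted +11: lower reversed is rewol. Read the word backwards and shift each letter +11.
Reversing it on ddpnzca: shift back: d−11=s, d−11=s, p−11=e, n−11=c, z−11=o, c−11=r, a−11=p → ssecorp; then reverse → process.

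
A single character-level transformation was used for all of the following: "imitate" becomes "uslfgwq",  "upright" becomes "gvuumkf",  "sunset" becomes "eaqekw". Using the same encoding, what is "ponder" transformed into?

It's a Vigenère-style cipher with numeric key [12,6,3]: position i shifts by key[i mod 3].
For ponder: p+12=b, o+6=u, n+3=q, d+12=p, e+6=k, r+3=u.

buqpku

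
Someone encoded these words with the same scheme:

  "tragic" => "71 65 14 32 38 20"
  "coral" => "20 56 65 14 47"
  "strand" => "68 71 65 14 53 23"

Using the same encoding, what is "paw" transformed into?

59 14 80

The formula is n = 3×(alphabet index, a=1) + 11.
On paw: p=16→59, a=1→14, w=23→80.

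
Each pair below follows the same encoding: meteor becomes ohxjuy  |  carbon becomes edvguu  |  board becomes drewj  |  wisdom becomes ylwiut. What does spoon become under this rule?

usstt

Each letter shifts forward by (position + 2), i.e. 2, 3, 4, … — the shift grows by one for each successive letter.
On spoon: s+2=u, p+3=s, o+4=s, o+5=t, n+6=t.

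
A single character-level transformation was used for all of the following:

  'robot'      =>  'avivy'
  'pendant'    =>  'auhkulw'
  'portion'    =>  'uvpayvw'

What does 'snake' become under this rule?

lrhuz

The output letters match the input read backwards, each shifted +7: robot reversed is tobor. Read the word backwards and shift each letter +7.
On snake: reverse → ekans; then shift: e+7=l, k+7=r, a+7=h, n+7=u, s+7=z.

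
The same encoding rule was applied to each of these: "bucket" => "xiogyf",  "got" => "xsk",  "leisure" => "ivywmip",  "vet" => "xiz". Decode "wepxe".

atlas

The output letters match the input read backwards, each shifted +4: bucket reversed is tekcub. Read the word backwards and shift each letter +4.
Reversing it on wepxe: shift back: w−4=s, e−4=a, p−4=l, x−4=t, e−4=a → salta; then reverse → atlas.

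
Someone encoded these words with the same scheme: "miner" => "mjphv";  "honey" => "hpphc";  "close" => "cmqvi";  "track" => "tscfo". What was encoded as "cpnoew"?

collar

In miner: m→m is +0, i→j is +1, n→p is +2, e→h is +3 — the shift increases by 1 each position. Letter i (0-indexed) is shifted by i+0, so successive shifts are 0, 1, 2, ….
Undoing it on cpnoew: c−0=c, p−1=o, n−2=l, o−3=l, e−4=a, w−5=r.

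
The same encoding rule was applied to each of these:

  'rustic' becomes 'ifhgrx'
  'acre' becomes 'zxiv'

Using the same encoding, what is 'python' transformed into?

Letters are reflected about the middle of the alphabet (position → 25−position): Atbash.
On python: p↔k, y↔b, t↔g, h↔s, o↔l, n↔m.

kbgslm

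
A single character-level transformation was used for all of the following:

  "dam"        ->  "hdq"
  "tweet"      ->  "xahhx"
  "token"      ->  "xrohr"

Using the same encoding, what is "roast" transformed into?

vrdwx

The rule splits by letter class: vowels +3, consonants +4.
For roast: r(cons)+4=v, o(vowel)+3=r, a(vowel)+3=d, s(cons)+4=w, t(cons)+4=x.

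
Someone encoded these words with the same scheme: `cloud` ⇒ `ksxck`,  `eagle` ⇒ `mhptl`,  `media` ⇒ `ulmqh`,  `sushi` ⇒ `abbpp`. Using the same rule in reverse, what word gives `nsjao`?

flash

Shifts by position in cloud: pos 0: c→k (+8), pos 1: l→s (+7), pos 2: o→x (+9), pos 3: u→c (+8), pos 4: d→k (+7) — repeating every 3. The shifts repeat in a cycle of length 3: positions 0,1,… shift by +8, +7, +9, then the pattern repeats.
Decoding nsjao: n−8=f, s−7=l, j−9=a, a−8=s, o−7=h.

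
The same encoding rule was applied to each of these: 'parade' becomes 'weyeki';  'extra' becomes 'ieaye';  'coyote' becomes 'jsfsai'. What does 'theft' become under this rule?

aoima

Two shifts are in play — +4 for a/e/i/o/u, +7 for every other letter.
Applying it to theft: t(cons)+7=a, h(cons)+7=o, e(vowel)+4=i, f(cons)+7=m, t(cons)+7=a.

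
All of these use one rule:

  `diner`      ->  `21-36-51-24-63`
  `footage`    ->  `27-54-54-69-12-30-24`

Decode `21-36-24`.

The formula is n = 3×(alphabet index, a=1) + 9.
Undoing it on 21-36-24: 21→(21−9)÷3=4=d, 36→(36−9)÷3=9=i, 24→(24−9)÷3=5=e.

die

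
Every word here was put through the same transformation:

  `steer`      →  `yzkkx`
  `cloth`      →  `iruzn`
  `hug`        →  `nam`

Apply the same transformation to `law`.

rgc

Compare letters: s→y is +6, t→z is +6, e→k is +6 — a constant shift. It's a constant shift of +6 (ROT6).
On law: l+6=r, a+6=g, w+6=c.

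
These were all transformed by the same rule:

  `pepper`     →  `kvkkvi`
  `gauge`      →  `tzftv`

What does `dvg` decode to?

Each pair mirrors across the alphabet (p↔k, e↔v, p↔k): positions sum to 25. Each letter is replaced by its mirror in the alphabet: a↔z, b↔y, c↔x, and so on (the Atbash cipher).
Decoding dvg: d↔w, v↔e, g↔t.

wet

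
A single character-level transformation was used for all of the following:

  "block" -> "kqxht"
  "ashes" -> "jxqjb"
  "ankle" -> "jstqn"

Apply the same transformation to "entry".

nscwh

Shifts by position in block: pos 0: b→k (+9), pos 1: l→q (+5), pos 2: o→x (+9), pos 3: c→h (+5) — repeating every 2. It's a Vigenère-style cipher with numeric key [9,5]: position i shifts by key[i mod 2].
Applying it to entry: e+9=n, n+5=s, t+9=c, r+5=w, y+9=h.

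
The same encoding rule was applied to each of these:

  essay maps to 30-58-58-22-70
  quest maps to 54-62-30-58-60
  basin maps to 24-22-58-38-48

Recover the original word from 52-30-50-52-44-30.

e(#5)→30 and s(#19)→58: differences scale by 2, so n = 2·pos + 20. With a=1..z=26, the number is 2·pos + 20.
Reversing it on 52-30-50-52-44-30: 52→(52−20)÷2=16=p, 30→(30−20)÷2=5=e, 50→(50−20)÷2=15=o, 52→(52−20)÷2=16=p, 44→(44−20)÷2=12=l, 30→(30−20)÷2=5=e.

people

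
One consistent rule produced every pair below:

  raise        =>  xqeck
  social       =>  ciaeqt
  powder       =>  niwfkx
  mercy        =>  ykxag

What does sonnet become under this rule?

r(17)→x(23) and a(0)→q(16) fit y≡5x+16 (mod 26); the inverse of 5 mod 26 is 21. Each letter's alphabet position (a=0..z=25) is mapped through 5·x+16 mod 26 — an affine cipher.
For sonnet: s(18)→5·18+16≡2=c; o(14)→5·14+16≡8=i; n(13)→5·13+16≡3=d; n(13)→5·13+16≡3=d; e(4)→5·4+16≡10=k; t(19)→5·19+16≡7=h (all mod 26).

ciddkh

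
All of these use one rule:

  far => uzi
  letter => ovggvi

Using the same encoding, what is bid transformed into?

yrw

Each letter is replaced by its mirror in the alphabet: a↔z, b↔y, c↔x, and so on (the Atbash cipher).
Applying it to bid: b↔y, i↔r, d↔w.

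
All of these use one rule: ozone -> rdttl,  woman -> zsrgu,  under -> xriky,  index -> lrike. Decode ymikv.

video

Letter i (0-indexed) is shifted by i+3, so successive shifts are 3, 4, 5, ….
Reversing it on ymikv: y−3=v, m−4=i, i−5=d, k−6=e, v−7=o.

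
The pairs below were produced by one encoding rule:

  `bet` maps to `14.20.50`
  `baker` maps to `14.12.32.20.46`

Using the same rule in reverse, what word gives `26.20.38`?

hen

b(#2)→14 and e(#5)→20: differences scale by 2, so n = 2·pos + 10. Each letter becomes 2×(its alphabet position, a=1..z=26) + 10.
Reversing it on 26.20.38: 26→(26−10)÷2=8=h, 20→(20−10)÷2=5=e, 38→(38−10)÷2=14=n.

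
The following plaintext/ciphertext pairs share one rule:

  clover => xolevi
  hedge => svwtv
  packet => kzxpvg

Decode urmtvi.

Each pair mirrors across the alphabet (c↔x, l↔o, o↔l): positions sum to 25. Letters are reflected about the middle of the alphabet (position → 25−position): Atbash.
Undoing it on urmtvi: u↔f, r↔i, m↔n, t↔g, v↔e, i↔r.

finger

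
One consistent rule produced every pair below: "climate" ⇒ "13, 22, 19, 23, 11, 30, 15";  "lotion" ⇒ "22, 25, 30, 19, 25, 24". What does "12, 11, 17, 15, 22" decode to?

The number is (letter's place in the alphabet, a=1) + 10.
Undoing it on 12, 11, 17, 15, 22: 12→(12−10)÷1=2=b, 11→(11−10)÷1=1=a, 17→(17−10)÷1=7=g, 15→(15−10)÷1=5=e, 22→(22−10)÷1=12=l.

bagel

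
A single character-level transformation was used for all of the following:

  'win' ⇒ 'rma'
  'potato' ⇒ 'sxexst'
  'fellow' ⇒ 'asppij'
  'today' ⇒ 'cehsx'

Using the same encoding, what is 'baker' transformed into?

Read the word backwards and shift each letter +4.
For baker: reverse → rekab; then shift: r+4=v, e+4=i, k+4=o, a+4=e, b+4=f.

vioef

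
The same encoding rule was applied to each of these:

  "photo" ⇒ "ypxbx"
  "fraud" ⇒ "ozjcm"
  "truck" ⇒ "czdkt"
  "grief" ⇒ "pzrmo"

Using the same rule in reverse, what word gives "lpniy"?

Shifts by position in photo: pos 0: p→y (+9), pos 1: h→p (+8), pos 2: o→x (+9), pos 3: t→b (+8) — repeating every 2. It's a Vigenère-style cipher with numeric key [9,8]: position i shifts by key[i mod 2].
Undoing it on lpniy: l−9=c, p−8=h, n−9=e, i−8=a, y−9=p.

cheap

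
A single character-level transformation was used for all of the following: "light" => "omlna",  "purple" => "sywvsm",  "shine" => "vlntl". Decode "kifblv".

heaven

In light: l→o is +3, i→m is +4, g→l is +5, h→n is +6 — the shift increases by 1 each position. The shift increases by 1 at each position, starting from +3: 3, 4, 5, ….
Undoing it on kifblv: k−3=h, i−4=e, f−5=a, b−6=v, l−7=e, v−8=n.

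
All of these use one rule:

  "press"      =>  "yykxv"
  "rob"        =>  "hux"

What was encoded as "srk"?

The output letters match the input read backwards, each shifted +6: press reversed is sserp. Two steps: reverse the string, then apply a Caesar shift of +6.
Reversing it on srk: shift back: s−6=m, r−6=l, k−6=e → mle; then reverse → elm.

elm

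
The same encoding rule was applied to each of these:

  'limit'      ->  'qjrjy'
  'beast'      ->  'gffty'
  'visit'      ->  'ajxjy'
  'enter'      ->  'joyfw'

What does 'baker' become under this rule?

A repeating key of period 2 is used — shifts +5, +1 over and over.
For baker: b+5=g, a+1=b, k+5=p, e+1=f, r+5=w.

gbpfw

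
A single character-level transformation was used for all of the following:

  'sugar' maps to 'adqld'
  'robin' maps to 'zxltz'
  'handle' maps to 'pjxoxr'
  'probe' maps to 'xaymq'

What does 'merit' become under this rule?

unbtf

In sugar: s→a is +8, u→d is +9, g→q is +10, a→l is +11 — the shift increases by 1 each position. Each letter shifts forward by (position + 8), i.e. 8, 9, 10, … — the shift grows by one for each successive letter.
For merit: m+8=u, e+9=n, r+10=b, i+11=t, t+12=f.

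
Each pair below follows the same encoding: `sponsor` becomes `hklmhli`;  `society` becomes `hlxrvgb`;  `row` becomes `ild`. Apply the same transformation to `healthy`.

svzogsb

Each pair mirrors across the alphabet (s↔h, p↔k, o↔l): positions sum to 25. Letters are reflected about the middle of the alphabet (position → 25−position): Atbash.
For healthy: h↔s, e↔v, a↔z, l↔o, t↔g, h↔s, y↔b.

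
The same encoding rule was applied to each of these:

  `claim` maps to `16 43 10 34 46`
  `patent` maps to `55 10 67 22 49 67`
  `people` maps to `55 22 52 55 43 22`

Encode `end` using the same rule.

22 49 19

The formula is n = 3×(alphabet index, a=1) + 7.
On end: e=5→22, n=14→49, d=4→19.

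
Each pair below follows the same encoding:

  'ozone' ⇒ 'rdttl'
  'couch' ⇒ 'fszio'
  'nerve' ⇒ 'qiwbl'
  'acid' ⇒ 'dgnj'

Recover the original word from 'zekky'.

In ozone: o→r is +3, z→d is +4, o→t is +5, n→t is +6 — the shift increases by 1 each position. Each letter shifts forward by (position + 3), i.e. 3, 4, 5, … — the shift grows by one for each successive letter.
Reversing it on zekky: z−3=w, e−4=a, k−5=f, k−6=e, y−7=r.

wafer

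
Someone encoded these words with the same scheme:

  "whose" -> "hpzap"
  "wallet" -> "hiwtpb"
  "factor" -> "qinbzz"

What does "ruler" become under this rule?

Shifts by position in whose: pos 0: w→h (+11), pos 1: h→p (+8), pos 2: o→z (+11), pos 3: s→a (+8) — repeating every 2. It's a Vigenère-style cipher with numeric key [11,8]: position i shifts by key[i mod 2].
For ruler: r+11=c, u+8=c, l+11=w, e+8=m, r+11=c.

ccwmc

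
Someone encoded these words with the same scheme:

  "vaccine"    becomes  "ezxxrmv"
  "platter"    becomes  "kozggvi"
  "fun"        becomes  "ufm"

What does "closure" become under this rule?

xolhfiv

Each pair mirrors across the alphabet (v↔e, a↔z, c↔x): positions sum to 25. Letters are reflected about the middle of the alphabet (position → 25−position): Atbash.
For closure: c↔x, l↔o, o↔l, s↔h, u↔f, r↔i, e↔v.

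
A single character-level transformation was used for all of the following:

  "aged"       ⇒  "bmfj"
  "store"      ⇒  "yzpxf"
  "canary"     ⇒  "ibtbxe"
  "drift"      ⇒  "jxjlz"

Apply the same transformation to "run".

xvt

The shift depends on letter class: consonant g→m is +6, but vowel a→b is +1. Two shifts are in play — +1 for a/e/i/o/u, +6 for every other letter.
For run: r(cons)+6=x, u(vowel)+1=v, n(cons)+6=t.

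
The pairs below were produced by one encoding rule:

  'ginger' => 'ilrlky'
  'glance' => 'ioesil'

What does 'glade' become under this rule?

ioeik

In ginger: g→i is +2, i→l is +3, n→r is +4, g→l is +5 — the shift increases by 1 each position. The shift increases by 1 at each position, starting from +2: 2, 3, 4, ….
Applying it to glade: g+2=i, l+3=o, a+4=e, d+5=i, e+6=k.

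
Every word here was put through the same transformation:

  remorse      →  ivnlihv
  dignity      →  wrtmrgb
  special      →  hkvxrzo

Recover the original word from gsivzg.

threat

Each pair mirrors across the alphabet (r↔i, e↔v, m↔n): positions sum to 25. Each letter is replaced by its mirror in the alphabet: a↔z, b↔y, c↔x, and so on (the Atbash cipher).
Reversing it on gsivzg: g↔t, s↔h, i↔r, v↔e, z↔a, g↔t.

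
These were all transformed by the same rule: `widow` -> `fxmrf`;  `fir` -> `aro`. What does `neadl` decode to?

curve

The output letters match the input read backwards, each shifted +9: widow reversed is wodiw. Read the word backwards and shift each letter +9.
Undoing it on neadl: shift back: n−9=e, e−9=v, a−9=r, d−9=u, l−9=c → evruc; then reverse → curve.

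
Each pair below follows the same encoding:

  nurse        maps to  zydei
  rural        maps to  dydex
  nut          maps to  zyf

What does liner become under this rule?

Two shifts are in play — +4 for a/e/i/o/u, +12 for every other letter.
On liner: l(cons)+12=x, i(vowel)+4=m, n(cons)+12=z, e(vowel)+4=i, r(cons)+12=d.

xmzid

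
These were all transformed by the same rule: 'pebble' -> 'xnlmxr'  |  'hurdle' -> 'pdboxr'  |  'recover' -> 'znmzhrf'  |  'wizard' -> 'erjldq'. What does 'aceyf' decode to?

stunt

In pebble: p→x is +8, e→n is +9, b→l is +10, b→m is +11 — the shift increases by 1 each position. Each letter shifts forward by (position + 8), i.e. 8, 9, 10, … — the shift grows by one for each successive letter.
Undoing it on aceyf: a−8=s, c−9=t, e−10=u, y−11=n, f−12=t.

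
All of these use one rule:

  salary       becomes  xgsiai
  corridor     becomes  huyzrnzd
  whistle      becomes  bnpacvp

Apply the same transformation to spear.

In salary: s→x is +5, a→g is +6, l→s is +7, a→i is +8 — the shift increases by 1 each position. Letter i (0-indexed) is shifted by i+5, so successive shifts are 5, 6, 7, ….
Applying it to spear: s+5=x, p+6=v, e+7=l, a+8=i, r+9=a.

xvlia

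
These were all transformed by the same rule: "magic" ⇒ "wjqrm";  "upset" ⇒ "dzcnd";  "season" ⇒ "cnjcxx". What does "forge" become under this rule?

pxbqn

The shift depends on letter class: consonant m→w is +10, but vowel a→j is +9. The rule splits by letter class: vowels +9, consonants +10.
Applying it to forge: f(cons)+10=p, o(vowel)+9=x, r(cons)+10=b, g(cons)+10=q, e(vowel)+9=n.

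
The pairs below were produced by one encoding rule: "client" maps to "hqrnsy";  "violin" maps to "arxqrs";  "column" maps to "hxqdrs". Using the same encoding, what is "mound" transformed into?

The shift depends on letter class: consonant c→h is +5, but vowel i→r is +9. Two shifts are in play — +9 for a/e/i/o/u, +5 for every other letter.
For mound: m(cons)+5=r, o(vowel)+9=x, u(vowel)+9=d, n(cons)+5=s, d(cons)+5=i.

rxdsi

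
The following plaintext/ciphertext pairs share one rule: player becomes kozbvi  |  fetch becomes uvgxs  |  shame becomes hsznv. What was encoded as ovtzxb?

Each pair mirrors across the alphabet (p↔k, l↔o, a↔z): positions sum to 25. Letters are reflected about the middle of the alphabet (position → 25−position): Atbash.
Decoding ovtzxb: o↔l, v↔e, t↔g, z↔a, x↔c, b↔y.

legacy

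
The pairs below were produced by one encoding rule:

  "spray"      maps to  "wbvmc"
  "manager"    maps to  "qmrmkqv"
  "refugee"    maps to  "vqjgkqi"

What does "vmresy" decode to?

ransom

Shifts by position in spray: pos 0: s→w (+4), pos 1: p→b (+12), pos 2: r→v (+4), pos 3: a→m (+12) — repeating every 2. A repeating key of period 2 is used — shifts +4, +12 over and over.
Reversing it on vmresy: v−4=r, m−12=a, r−4=n, e−12=s, s−4=o, y−12=m.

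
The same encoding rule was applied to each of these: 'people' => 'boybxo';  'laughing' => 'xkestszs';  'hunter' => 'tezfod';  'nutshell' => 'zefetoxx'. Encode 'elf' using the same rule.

The shift depends on letter class: consonant p→b is +12, but vowel e→o is +10. The rule splits by letter class: vowels +10, consonants +12.
On elf: e(vowel)+10=o, l(cons)+12=x, f(cons)+12=r.

oxr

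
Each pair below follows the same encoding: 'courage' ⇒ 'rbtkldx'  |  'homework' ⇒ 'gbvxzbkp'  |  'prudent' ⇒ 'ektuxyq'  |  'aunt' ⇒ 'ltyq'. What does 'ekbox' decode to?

probe

Each letter's alphabet position (a=0..z=25) is mapped through 3·x+11 mod 26 — an affine cipher.
Reversing it on ekbox: e(4)→9·(4−11)≡15=p; k(10)→9·(10−11)≡17=r; b(1)→9·(1−11)≡14=o; o(14)→9·(14−11)≡1=b; x(23)→9·(23−11)≡4=e (all mod 26).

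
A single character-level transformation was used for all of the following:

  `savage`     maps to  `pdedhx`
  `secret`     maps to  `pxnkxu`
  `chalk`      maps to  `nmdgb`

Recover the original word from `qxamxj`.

nephew

s(18)→p(15) and a(0)→d(3) fit y≡5x+3 (mod 26); the inverse of 5 mod 26 is 21. Each letter's alphabet position (a=0..z=25) is mapped through 5·x+3 mod 26 — an affine cipher.
Decoding qxamxj: q(16)→21·(16−3)≡13=n; x(23)→21·(23−3)≡4=e; a(0)→21·(0−3)≡15=p; m(12)→21·(12−3)≡7=h; x(23)→21·(23−3)≡4=e; j(9)→21·(9−3)≡22=w (all mod 26).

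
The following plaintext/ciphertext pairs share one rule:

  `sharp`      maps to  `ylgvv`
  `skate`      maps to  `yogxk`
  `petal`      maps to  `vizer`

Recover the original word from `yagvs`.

swarm

Shifts by position in sharp: pos 0: s→y (+6), pos 1: h→l (+4), pos 2: a→g (+6), pos 3: r→v (+4) — repeating every 2. A repeating key of period 2 is used — shifts +6, +4 over and over.
Undoing it on yagvs: y−6=s, a−4=w, g−6=a, v−4=r, s−6=m.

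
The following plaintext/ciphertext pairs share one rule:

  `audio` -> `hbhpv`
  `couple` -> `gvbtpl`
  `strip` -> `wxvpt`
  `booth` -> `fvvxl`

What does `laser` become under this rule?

phwlv

Two shifts are in play — +7 for a/e/i/o/u, +4 for every other letter.
On laser: l(cons)+4=p, a(vowel)+7=h, s(cons)+4=w, e(vowel)+7=l, r(cons)+4=v.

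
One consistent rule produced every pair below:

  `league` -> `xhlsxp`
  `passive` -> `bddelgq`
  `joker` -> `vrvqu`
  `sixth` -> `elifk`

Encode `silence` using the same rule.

elwqqnq

Shifts by position in league: pos 0: l→x (+12), pos 1: e→h (+3), pos 2: a→l (+11), pos 3: g→s (+12), pos 4: u→x (+3), pos 5: e→p (+11) — repeating every 3. It's a Vigenère-style cipher with numeric key [12,3,11]: position i shifts by key[i mod 3].
Applying it to silence: s+12=e, i+3=l, l+11=w, e+12=q, n+3=q, c+11=n, e+12=q.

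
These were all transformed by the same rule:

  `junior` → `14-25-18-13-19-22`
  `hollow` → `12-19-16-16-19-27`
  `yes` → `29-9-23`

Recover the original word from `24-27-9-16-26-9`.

j is letter #10 and maps to 14: an offset of 4. Each letter is replaced by its alphabet position (a=1..z=26) + 4.
Reversing it on 24-27-9-16-26-9: 24→(24−4)÷1=20=t, 27→(27−4)÷1=23=w, 9→(9−4)÷1=5=e, 16→(16−4)÷1=12=l, 26→(26−4)÷1=22=v, 9→(9−4)÷1=5=e.

twelve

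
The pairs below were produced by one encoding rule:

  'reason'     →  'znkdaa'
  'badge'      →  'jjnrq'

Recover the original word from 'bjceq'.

Each letter shifts forward by (position + 8), i.e. 8, 9, 10, … — the shift grows by one for each successive letter.
Reversing it on bjceq: b−8=t, j−9=a, c−10=s, e−11=t, q−12=e.

taste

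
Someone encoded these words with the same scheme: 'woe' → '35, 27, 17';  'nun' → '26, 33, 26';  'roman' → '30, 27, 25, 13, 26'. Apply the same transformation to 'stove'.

w is letter #23 and maps to 35: an offset of 12. Each letter is replaced by its alphabet position (a=1..z=26) + 12.
Applying it to stove: s=19→31, t=20→32, o=15→27, v=22→34, e=5→17.

31, 32, 27, 34, 17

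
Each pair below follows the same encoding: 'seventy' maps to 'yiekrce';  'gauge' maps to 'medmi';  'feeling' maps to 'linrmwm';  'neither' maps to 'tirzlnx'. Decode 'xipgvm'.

regard

Shifts by position in seventy: pos 0: s→y (+6), pos 1: e→i (+4), pos 2: v→e (+9), pos 3: e→k (+6), pos 4: n→r (+4), pos 5: t→c (+9) — repeating every 3. The shifts repeat in a cycle of length 3: positions 0,1,… shift by +6, +4, +9, then the pattern repeats.
Undoing it on xipgvm: x−6=r, i−4=e, p−9=g, g−6=a, v−4=r, m−9=d.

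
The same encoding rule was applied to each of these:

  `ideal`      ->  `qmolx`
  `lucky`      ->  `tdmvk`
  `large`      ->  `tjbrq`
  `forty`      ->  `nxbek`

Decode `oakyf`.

Each letter shifts forward by (position + 8), i.e. 8, 9, 10, … — the shift grows by one for each successive letter.
Reversing it on oakyf: o−8=g, a−9=r, k−10=a, y−11=n, f−12=t.

grant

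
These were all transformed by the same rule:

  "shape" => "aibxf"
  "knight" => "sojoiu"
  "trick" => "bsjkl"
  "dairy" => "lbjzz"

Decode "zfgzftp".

Shifts by position in shape: pos 0: s→a (+8), pos 1: h→i (+1), pos 2: a→b (+1), pos 3: p→x (+8), pos 4: e→f (+1) — repeating every 3. The shifts repeat in a cycle of length 3: positions 0,1,… shift by +8, +1, +1, then the pattern repeats.
Reversing it on zfgzftp: z−8=r, f−1=e, g−1=f, z−8=r, f−1=e, t−1=s, p−8=h.

refresh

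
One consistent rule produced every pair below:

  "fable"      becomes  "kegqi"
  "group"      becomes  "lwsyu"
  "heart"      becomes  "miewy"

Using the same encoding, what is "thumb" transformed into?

ymyrg

The shift depends on letter class: consonant f→k is +5, but vowel a→e is +4. Vowels shift forward by 4 and consonants shift forward by 5.
For thumb: t(cons)+5=y, h(cons)+5=m, u(vowel)+4=y, m(cons)+5=r, b(cons)+5=g.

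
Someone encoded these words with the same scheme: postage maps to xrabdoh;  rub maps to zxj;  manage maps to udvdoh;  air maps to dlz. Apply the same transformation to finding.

nlvllvo

The shift depends on letter class: consonant p→x is +8, but vowel o→r is +3. The rule splits by letter class: vowels +3, consonants +8.
Applying it to finding: f(cons)+8=n, i(vowel)+3=l, n(cons)+8=v, d(cons)+8=l, i(vowel)+3=l, n(cons)+8=v, g(cons)+8=o.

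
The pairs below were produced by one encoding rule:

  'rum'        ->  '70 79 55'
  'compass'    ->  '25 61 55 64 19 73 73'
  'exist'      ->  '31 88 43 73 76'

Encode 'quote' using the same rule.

67 79 61 76 31

r(#18)→70 and u(#21)→79: differences scale by 3, so n = 3·pos + 16. With a=1..z=26, the number is 3·pos + 16.
Applying it to quote: q=17→67, u=21→79, o=15→61, t=20→76, e=5→31.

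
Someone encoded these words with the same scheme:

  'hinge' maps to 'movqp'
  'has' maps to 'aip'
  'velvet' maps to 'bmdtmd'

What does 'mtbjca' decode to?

subtle

The word is reversed, then every letter is shifted forward by 8.
Reversing it on mtbjca: shift back: m−8=e, t−8=l, b−8=t, j−8=b, c−8=u, a−8=s → eltbus; then reverse → subtle.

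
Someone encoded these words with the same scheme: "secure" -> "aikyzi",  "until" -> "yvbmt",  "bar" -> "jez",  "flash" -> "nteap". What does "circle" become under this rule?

kmzkti

The shift depends on letter class: consonant s→a is +8, but vowel e→i is +4. Two shifts are in play — +4 for a/e/i/o/u, +8 for every other letter.
For circle: c(cons)+8=k, i(vowel)+4=m, r(cons)+8=z, c(cons)+8=k, l(cons)+8=t, e(vowel)+4=i.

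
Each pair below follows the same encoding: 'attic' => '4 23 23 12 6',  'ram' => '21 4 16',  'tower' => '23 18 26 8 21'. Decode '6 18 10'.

The number is (letter's place in the alphabet, a=1) + 3.
Reversing it on 6 18 10: 6→(6−3)÷1=3=c, 18→(18−3)÷1=15=o, 10→(10−3)÷1=7=g.

cog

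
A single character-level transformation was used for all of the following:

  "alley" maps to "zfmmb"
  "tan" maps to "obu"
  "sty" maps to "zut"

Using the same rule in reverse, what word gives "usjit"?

shirt

The word is reversed, then every letter is shifted forward by 1.
Reversing it on usjit: shift back: u−1=t, s−1=r, j−1=i, i−1=h, t−1=s → trihs; then reverse → shirt.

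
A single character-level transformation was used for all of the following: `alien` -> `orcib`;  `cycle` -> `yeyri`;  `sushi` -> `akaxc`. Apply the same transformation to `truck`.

fvkym

a(0)→o(14) and l(11)→r(17) fit y≡5x+14 (mod 26); the inverse of 5 mod 26 is 21. Treating letters as 0–25, the rule is x ↦ 5x + 14 (mod 26).
On truck: t(19)→5·19+14≡5=f; r(17)→5·17+14≡21=v; u(20)→5·20+14≡10=k; c(2)→5·2+14≡24=y; k(10)→5·10+14≡12=m (all mod 26).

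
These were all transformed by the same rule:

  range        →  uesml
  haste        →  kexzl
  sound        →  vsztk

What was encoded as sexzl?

paste

Each letter shifts forward by (position + 3), i.e. 3, 4, 5, … — the shift grows by one for each successive letter.
Reversing it on sexzl: s−3=p, e−4=a, x−5=s, z−6=t, l−7=e.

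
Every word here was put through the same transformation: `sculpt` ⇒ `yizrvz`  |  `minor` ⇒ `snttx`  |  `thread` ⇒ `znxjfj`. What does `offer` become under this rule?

The shift depends on letter class: consonant s→y is +6, but vowel u→z is +5. Two shifts are in play — +5 for a/e/i/o/u, +6 for every other letter.
Applying it to offer: o(vowel)+5=t, f(cons)+6=l, f(cons)+6=l, e(vowel)+5=j, r(cons)+6=x.

tlljx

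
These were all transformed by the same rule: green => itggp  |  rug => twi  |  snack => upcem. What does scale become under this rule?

Compare letters: g→i is +2, r→t is +2, e→g is +2 — a constant shift. Every letter moves 2 places later in the alphabet, wrapping around z→a.
Applying it to scale: s+2=u, c+2=e, a+2=c, l+2=n, e+2=g.

uecng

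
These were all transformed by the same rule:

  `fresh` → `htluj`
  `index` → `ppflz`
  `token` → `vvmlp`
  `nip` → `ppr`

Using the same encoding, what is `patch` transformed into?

Vowels shift forward by 7 and consonants shift forward by 2.
On patch: p(cons)+2=r, a(vowel)+7=h, t(cons)+2=v, c(cons)+2=e, h(cons)+2=j.

rhvej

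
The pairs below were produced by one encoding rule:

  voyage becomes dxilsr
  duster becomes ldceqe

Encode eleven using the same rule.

muogqa

The shift increases by 1 at each position, starting from +8: 8, 9, 10, ….
Applying it to eleven: e+8=m, l+9=u, e+10=o, v+11=g, e+12=q, n+13=a.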